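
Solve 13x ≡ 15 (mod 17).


GCD(13, 17) = 1, unique solution
a^(-1) mod 17 = 4
x = 4 * 15 mod 17 = 9

x ≡ 9 (mod 17)


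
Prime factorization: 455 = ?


455 / 5 = 91
91 / 7 = 13
13 / 13 = 1
455 = 5 × 7 × 13


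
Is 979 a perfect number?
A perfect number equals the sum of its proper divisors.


Proper divisors of 979: 1, 11, 89
Sum = 1 + 11 + 89 = 101

No, 979 is not perfect (101 ≠ 979)


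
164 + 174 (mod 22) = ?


164 + 174 = 338
338 mod 22 = 8


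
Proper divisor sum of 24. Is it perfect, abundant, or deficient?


Proper divisors: 1, 2, 3, 4, 6, 8, 12
Sum = 1 + 2 + 3 + 4 + 6 + 8 + 12 = 36
36 > 24 → abundant

s(24) = 36 (abundant)


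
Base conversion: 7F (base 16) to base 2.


7F (base 16) = 127 (decimal)
127 (decimal) = 1111111 (base 2)


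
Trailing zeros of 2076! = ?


floor(2076/5) = 415
floor(2076/25) = 83
floor(2076/125) = 16
floor(2076/625) = 3
Total = 517

517 trailing zeros


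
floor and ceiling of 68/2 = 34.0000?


68/2 = 34.0000
floor = 34
ceil = 34

floor = 34, ceil = 34


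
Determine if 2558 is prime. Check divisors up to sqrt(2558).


2558 / 2 = 1279 (exact division)
2558 is NOT prime.

No, 2558 is not prime


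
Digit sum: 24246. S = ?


2 + 4 + 2 + 4 + 6 = 18


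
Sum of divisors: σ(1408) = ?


Divisors of 1408: 1, 2, 4, 8, 11, 16, 22, 32, 44, 64, 88, 128, 176, 352, 704, 1408
Sum = 1 + 2 + 4 + 8 + 11 + 16 + 22 + 32 + 44 + 64 + 88 + 128 + 176 + 352 + 704 + 1408 = 3060

σ(1408) = 3060


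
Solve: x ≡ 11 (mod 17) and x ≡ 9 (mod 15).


M = 17*15 = 255
M1 = M/17 = 15, M2 = M/15 = 17
M1^(-1) mod 17 = 8, M2^(-1) mod 15 = 8
x = 11*15*8 + 9*17*8 = 2544
2544 mod 255 = 249
Check: 249 mod 17 = 11 ✓, 249 mod 15 = 9 ✓

x ≡ 249 (mod 255)


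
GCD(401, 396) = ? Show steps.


401 = 1 * 396 + 5
396 = 79 * 5 + 1
5 = 5 * 1 + 0
GCD = 1


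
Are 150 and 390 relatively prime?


Euclidean algorithm:
390 = 2 * 150 + 90
150 = 1 * 90 + 60
90 = 1 * 60 + 30
60 = 2 * 30 + 0
GCD(150, 390) = 30

No, not coprime (GCD = 30)


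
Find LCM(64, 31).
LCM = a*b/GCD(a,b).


GCD(64, 31) = 1
LCM = 64*31/1 = 1984/1 = 1984

LCM = 1984


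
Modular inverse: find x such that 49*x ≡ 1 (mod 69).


Use the extended Euclidean algorithm on (69, 49); each row r = 69*s + 49*t:
r=69, s=1, t=0
r=49, s=0, t=1
q=1: r=20, s=1, t=-1   [69*(1) + 49*(-1) = 20]
q=2: r=9, s=-2, t=3   [69*(-2) + 49*(3) = 9]
q=2: r=2, s=5, t=-7   [69*(5) + 49*(-7) = 2]
q=4: r=1, s=-22, t=31   [69*(-22) + 49*(31) = 1]
q=2: r=0, s=49, t=-69   [69*(49) + 49*(-69) = 0]
GCD = 1 with t = 31, so 49*(31) ≡ 1 (mod 69)
Inverse = 31 mod 69 = 31
Check: 49 * 31 = 1519 ≡ 1 (mod 69)

49^(-1) ≡ 31 (mod 69)


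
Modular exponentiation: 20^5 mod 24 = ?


20^1 mod 24 = 20
20^2 mod 24 = 16
20^3 mod 24 = 8
20^4 mod 24 = 16
20^5 mod 24 = 8


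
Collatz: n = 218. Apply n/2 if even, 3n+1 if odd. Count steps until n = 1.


218 → 109 → 328 → 164 → 82 → 41 → 124 → 62 → 31 → 94 → 47 → 142 → 71 → 214 → 107 → 322 → 161 → 484 → 242 → 121 → 364 → 182 → 91 → 274 → 137 → 412 → 206 → 103 → 310 → 155 → 466 → 233 → 700 → 350 → 175 → 526 → 263 → 790 → 395 → 1186 → 593 → 1780 → 890 → 445 → 1336 → 668 → 334 → 167 → 502 → 251 → 754 → 377 → 1132 → 566 → 283 → 850 → 425 → 1276 → 638 → 319 → 958 → 479 → 1438 → 719 → 2158 → 1079 → 3238 → 1619 → 4858 → 2429 → 7288 → 3644 → 1822 → 911 → 2734 → 1367 → 4102 → 2051 → 6154 → 3077 → 9232 → 4616 → 2308 → 1154 → 577 → 1732 → 866 → 433 → 1300 → 650 → 325 → 976 → 488 → 244 → 122 → 61 → 184 → 92 → 46 → 23 → 70 → 35 → 106 → 53 → 160 → 80 → 40 → 20 → 10 → 5 → 16 → 8 → 4 → 2 → 1
Total steps = 114

114 steps


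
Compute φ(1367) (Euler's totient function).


1367 = 1367
Prime factors: 1367
φ(1367) = 1367 × (1-1/1367)
= 1367 × 1366/1367 = 1366

φ(1367) = 1366


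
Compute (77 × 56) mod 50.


77 × 56 = 4312
4312 mod 50 = 12


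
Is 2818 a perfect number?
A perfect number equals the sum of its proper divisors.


Proper divisors of 2818: 1, 2, 1409
Sum = 1 + 2 + 1409 = 1412

No, 2818 is not perfect (1412 ≠ 2818)


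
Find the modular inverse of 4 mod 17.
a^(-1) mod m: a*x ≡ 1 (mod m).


Use the extended Euclidean algorithm on (17, 4); each row r = 17*s + 4*t:
r=17, s=1, t=0
r=4, s=0, t=1
q=4: r=1, s=1, t=-4   [17*(1) + 4*(-4) = 1]
q=4: r=0, s=-4, t=17   [17*(-4) + 4*(17) = 0]
GCD = 1 with t = -4, so 4*(-4) ≡ 1 (mod 17)
Inverse = -4 mod 17 = 13
Check: 4 * 13 = 52 ≡ 1 (mod 17)

4^(-1) ≡ 13 (mod 17)


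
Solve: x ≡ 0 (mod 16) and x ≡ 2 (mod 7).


M = 16*7 = 112
M1 = M/16 = 7, M2 = M/7 = 16
M1^(-1) mod 16 = 7, M2^(-1) mod 7 = 4
x = 0*7*7 + 2*16*4 = 128
128 mod 112 = 16
Check: 16 mod 16 = 0 ✓, 16 mod 7 = 2 ✓

x ≡ 16 (mod 112)


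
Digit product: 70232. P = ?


7 × 0 × 2 × 3 × 2 = 0


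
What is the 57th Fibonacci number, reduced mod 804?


F(k) mod 804 for k=1..57:
1, 1, 2, 3, 5, 8, 13, 21, 34, 55, 89, 144, 233, 377, 610, 183, 793, 172, 161, 333, 494, 23, 517, 540, 253, 793, 242, 231, 473, 704, 373, 273, 646, 115, 761, 72, 29, 101, 130, 231, 361, 592, 149, 741, 86, 23, 109, 132, 241, 373, 614, 183, 797, 176, 169, 345, 514
F(57) mod 804 = 514


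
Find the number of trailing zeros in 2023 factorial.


floor(2023/5) = 404
floor(2023/25) = 80
floor(2023/125) = 16
floor(2023/625) = 3
Total = 503

503 trailing zeros


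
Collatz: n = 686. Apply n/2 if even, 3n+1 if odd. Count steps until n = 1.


686 → 343 → 1030 → 515 → 1546 → 773 → 2320 → 1160 → 580 → 290 → 145 → 436 → 218 → 109 → 328 → 164 → 82 → 41 → 124 → 62 → 31 → 94 → 47 → 142 → 71 → 214 → 107 → 322 → 161 → 484 → 242 → 121 → 364 → 182 → 91 → 274 → 137 → 412 → 206 → 103 → 310 → 155 → 466 → 233 → 700 → 350 → 175 → 526 → 263 → 790 → 395 → 1186 → 593 → 1780 → 890 → 445 → 1336 → 668 → 334 → 167 → 502 → 251 → 754 → 377 → 1132 → 566 → 283 → 850 → 425 → 1276 → 638 → 319 → 958 → 479 → 1438 → 719 → 2158 → 1079 → 3238 → 1619 → 4858 → 2429 → 7288 → 3644 → 1822 → 911 → 2734 → 1367 → 4102 → 2051 → 6154 → 3077 → 9232 → 4616 → 2308 → 1154 → 577 → 1732 → 866 → 433 → 1300 → 650 → 325 → 976 → 488 → 244 → 122 → 61 → 184 → 92 → 46 → 23 → 70 → 35 → 106 → 53 → 160 → 80 → 40 → 20 → 10 → 5 → 16 → 8 → 4 → 2 → 1
Total steps = 126

126 steps


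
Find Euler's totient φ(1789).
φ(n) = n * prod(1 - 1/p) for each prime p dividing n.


1789 = 1789
Prime factors: 1789
φ(1789) = 1789 × (1-1/1789)
= 1789 × 1788/1789 = 1788

φ(1789) = 1788


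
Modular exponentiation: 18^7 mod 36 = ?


18^1 mod 36 = 18
18^2 mod 36 = 0
18^3 mod 36 = 0
18^4 mod 36 = 0
18^5 mod 36 = 0
18^6 mod 36 = 0
18^7 mod 36 = 0


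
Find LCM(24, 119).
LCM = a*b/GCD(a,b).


GCD(24, 119) = 1
LCM = 24*119/1 = 2856/1 = 2856

LCM = 2856


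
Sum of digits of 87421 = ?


8 + 7 + 4 + 2 + 1 = 22


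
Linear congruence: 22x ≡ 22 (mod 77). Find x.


GCD(22, 77) = 11 divides 22
Divide: 2x ≡ 2 (mod 7)
x ≡ 1 (mod 7)


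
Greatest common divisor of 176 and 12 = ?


176 = 14 * 12 + 8
12 = 1 * 8 + 4
8 = 2 * 4 + 0
GCD = 4


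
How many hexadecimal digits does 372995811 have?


372995811 in base 16 = 163B76E3
Number of digits = 8

8 digits (base 16)


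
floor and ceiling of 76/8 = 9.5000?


76/8 = 9.5000
floor = 9
ceil = 10

floor = 9, ceil = 10


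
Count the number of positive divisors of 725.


725 = 5^2 × 29^1
d(725) = (2+1) × (1+1) = 6

6 divisors


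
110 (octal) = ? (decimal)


110 (base 8) = 72 (decimal)
72 (decimal) = 72 (base 10)


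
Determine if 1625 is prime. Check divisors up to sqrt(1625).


1625 / 5 = 325 (exact division)
1625 is NOT prime.

No, 1625 is not prime


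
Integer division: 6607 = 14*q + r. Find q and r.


6607 = 14 * 471 + 13
Check: 6594 + 13 = 6607

q = 471, r = 13


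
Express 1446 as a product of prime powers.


1446 / 2 = 723
723 / 3 = 241
241 / 241 = 1
1446 = 2 × 3 × 241


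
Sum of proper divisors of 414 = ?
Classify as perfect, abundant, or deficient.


Proper divisors: 1, 2, 3, 6, 9, 18, 23, 46, 69, 138, 207
Sum = 1 + 2 + 3 + 6 + 9 + 18 + 23 + 46 + 69 + 138 + 207 = 522
522 > 414 → abundant

s(414) = 522 (abundant)


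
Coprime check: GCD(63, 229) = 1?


Euclidean algorithm:
229 = 3 * 63 + 40
63 = 1 * 40 + 23
40 = 1 * 23 + 17
23 = 1 * 17 + 6
17 = 2 * 6 + 5
6 = 1 * 5 + 1
5 = 5 * 1 + 0
GCD(63, 229) = 1

Yes, coprime (GCD = 1)


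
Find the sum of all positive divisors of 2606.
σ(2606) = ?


Divisors of 2606: 1, 2, 1303, 2606
Sum = 1 + 2 + 1303 + 2606 = 3912

σ(2606) = 3912


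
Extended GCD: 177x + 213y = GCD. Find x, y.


Tabular extended Euclidean (each row: r = 177*s + 213*t):
r=177, s=1, t=0
r=213, s=0, t=1
q=0: r=177, s=1, t=0   [177*(1) + 213*(0) = 177]
q=1: r=36, s=-1, t=1   [177*(-1) + 213*(1) = 36]
q=4: r=33, s=5, t=-4   [177*(5) + 213*(-4) = 33]
q=1: r=3, s=-6, t=5   [177*(-6) + 213*(5) = 3]
q=11: r=0, s=71, t=-59   [177*(71) + 213*(-59) = 0]
GCD = 3; from the row with r=3: x=-6, y=5
Check: 177*(-6) + 213*(5) = -1062 + 1065 = 3

GCD = 3, x = -6, y = 5


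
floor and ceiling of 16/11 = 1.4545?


16/11 = 1.4545
floor = 1
ceil = 2

floor = 1, ceil = 2


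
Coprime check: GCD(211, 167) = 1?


Euclidean algorithm:
211 = 1 * 167 + 44
167 = 3 * 44 + 35
44 = 1 * 35 + 9
35 = 3 * 9 + 8
9 = 1 * 8 + 1
8 = 8 * 1 + 0
GCD(211, 167) = 1

Yes, coprime (GCD = 1)


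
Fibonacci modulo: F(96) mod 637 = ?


F(k) mod 637 for k=1..96:
1, 1, 2, 3, 5, 8, 13, 21, 34, 55, 89, 144, 233, 377, 610, 350, 323, 36, 359, 395, 117, 512, 629, 504, 496, 363, 222, 585, 170, 118, 288, 406, 57, 463, 520, 346, 229, 575, 167, 105, 272, 377, 12, 389, 401, 153, 554, 70, 624, 57, 44, 101, 145, 246, 391, 0, 391, 391, 145, 536, 44, 580, 624, 567, 554, 484, 401, 248, 12, 260, 272, 532, 167, 62, 229, 291, 520, 174, 57, 231, 288, 519, 170, 52, 222, 274, 496, 133, 629, 125, 117, 242, 359, 601, 323, 287
F(96) mod 637 = 287


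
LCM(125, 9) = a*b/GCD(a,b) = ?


GCD(125, 9) = 1
LCM = 125*9/1 = 1125/1 = 1125

LCM = 1125


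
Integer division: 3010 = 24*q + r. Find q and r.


3010 = 24 * 125 + 10
Check: 3000 + 10 = 3010

q = 125, r = 10


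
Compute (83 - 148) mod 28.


83 - 148 = -65
-65 mod 28 = 19


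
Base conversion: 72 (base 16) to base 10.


72 (base 16) = 114 (decimal)
114 (decimal) = 114 (base 10)


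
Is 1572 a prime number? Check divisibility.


1572 / 2 = 786 (exact division)
1572 is NOT prime.

No, 1572 is not prime


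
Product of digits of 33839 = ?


3 × 3 × 8 × 3 × 9 = 1944


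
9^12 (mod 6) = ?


9^1 mod 6 = 3
9^2 mod 6 = 3
9^3 mod 6 = 3
9^4 mod 6 = 3
9^5 mod 6 = 3
9^6 mod 6 = 3
9^7 mod 6 = 3
9^8 mod 6 = 3
9^9 mod 6 = 3
9^10 mod 6 = 3
9^11 mod 6 = 3
9^12 mod 6 = 3


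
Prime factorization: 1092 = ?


1092 / 2 = 546
546 / 2 = 273
273 / 3 = 91
91 / 7 = 13
13 / 13 = 1
1092 = 2^2 × 3 × 7 × 13


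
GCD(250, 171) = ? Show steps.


250 = 1 * 171 + 79
171 = 2 * 79 + 13
79 = 6 * 13 + 1
13 = 13 * 1 + 0
GCD = 1


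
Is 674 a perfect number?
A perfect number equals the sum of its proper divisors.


Proper divisors of 674: 1, 2, 337
Sum = 1 + 2 + 337 = 340

No, 674 is not perfect (340 ≠ 674)


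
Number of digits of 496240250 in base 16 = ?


496240250 in base 16 = 1D94067A
Number of digits = 8

8 digits (base 16)


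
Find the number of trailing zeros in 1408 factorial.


floor(1408/5) = 281
floor(1408/25) = 56
floor(1408/125) = 11
floor(1408/625) = 2
Total = 350

350 trailing zeros


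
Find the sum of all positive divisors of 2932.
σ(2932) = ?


Divisors of 2932: 1, 2, 4, 733, 1466, 2932
Sum = 1 + 2 + 4 + 733 + 1466 + 2932 = 5138

σ(2932) = 5138


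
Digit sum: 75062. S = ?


7 + 5 + 0 + 6 + 2 = 20


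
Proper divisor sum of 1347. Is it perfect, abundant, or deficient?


Proper divisors: 1, 3, 449
Sum = 1 + 3 + 449 = 453
453 < 1347 → deficient

s(1347) = 453 (deficient)


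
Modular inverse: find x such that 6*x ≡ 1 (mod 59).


Use the extended Euclidean algorithm on (59, 6); each row r = 59*s + 6*t:
r=59, s=1, t=0
r=6, s=0, t=1
q=9: r=5, s=1, t=-9   [59*(1) + 6*(-9) = 5]
q=1: r=1, s=-1, t=10   [59*(-1) + 6*(10) = 1]
q=5: r=0, s=6, t=-59   [59*(6) + 6*(-59) = 0]
GCD = 1 with t = 10, so 6*(10) ≡ 1 (mod 59)
Inverse = 10 mod 59 = 10
Check: 6 * 10 = 60 ≡ 1 (mod 59)

6^(-1) ≡ 10 (mod 59)


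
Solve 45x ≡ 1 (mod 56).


GCD(45, 56) = 1, unique solution
a^(-1) mod 56 = 5
x = 5 * 1 mod 56 = 5

x ≡ 5 (mod 56)


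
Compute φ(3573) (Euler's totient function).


3573 = 3^2 × 397
Prime factors: 3, 397
φ(3573) = 3573 × (1-1/3) × (1-1/397)
= 3573 × 2/3 × 396/397 = 2376

φ(3573) = 2376


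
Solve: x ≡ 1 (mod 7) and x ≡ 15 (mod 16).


M = 7*16 = 112
M1 = M/7 = 16, M2 = M/16 = 7
M1^(-1) mod 7 = 4, M2^(-1) mod 16 = 7
x = 1*16*4 + 15*7*7 = 799
799 mod 112 = 15
Check: 15 mod 7 = 1 ✓, 15 mod 16 = 15 ✓

x ≡ 15 (mod 112)


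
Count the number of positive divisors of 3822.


3822 = 2^1 × 3^1 × 7^2 × 13^1
d(3822) = (1+1) × (1+1) × (2+1) × (1+1) = 24

24 divisors


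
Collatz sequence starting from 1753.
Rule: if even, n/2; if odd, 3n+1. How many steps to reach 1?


1753 → 5260 → 2630 → 1315 → 3946 → 1973 → 5920 → 2960 → 1480 → 740 → 370 → 185 → 556 → 278 → 139 → 418 → 209 → 628 → 314 → 157 → 472 → 236 → 118 → 59 → 178 → 89 → 268 → 134 → 67 → 202 → 101 → 304 → 152 → 76 → 38 → 19 → 58 → 29 → 88 → 44 → 22 → 11 → 34 → 17 → 52 → 26 → 13 → 40 → 20 → 10 → 5 → 16 → 8 → 4 → 2 → 1
Total steps = 55

55 steps


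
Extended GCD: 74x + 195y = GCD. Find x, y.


Tabular extended Euclidean (each row: r = 74*s + 195*t):
r=74, s=1, t=0
r=195, s=0, t=1
q=0: r=74, s=1, t=0   [74*(1) + 195*(0) = 74]
q=2: r=47, s=-2, t=1   [74*(-2) + 195*(1) = 47]
q=1: r=27, s=3, t=-1   [74*(3) + 195*(-1) = 27]
q=1: r=20, s=-5, t=2   [74*(-5) + 195*(2) = 20]
q=1: r=7, s=8, t=-3   [74*(8) + 195*(-3) = 7]
q=2: r=6, s=-21, t=8   [74*(-21) + 195*(8) = 6]
q=1: r=1, s=29, t=-11   [74*(29) + 195*(-11) = 1]
q=6: r=0, s=-195, t=74   [74*(-195) + 195*(74) = 0]
GCD = 1; from the row with r=1: x=29, y=-11
Check: 74*(29) + 195*(-11) = 2146 - 2145 = 1

GCD = 1, x = 29, y = -11


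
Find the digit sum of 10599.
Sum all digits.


1 + 0 + 5 + 9 + 9 = 24


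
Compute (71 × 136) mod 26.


71 × 136 = 9656
9656 mod 26 = 10


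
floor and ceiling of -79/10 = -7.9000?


-79/10 = -7.9000
floor = -8
ceil = -7

floor = -8, ceil = -7


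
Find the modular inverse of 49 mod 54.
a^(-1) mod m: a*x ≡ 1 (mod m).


Use the extended Euclidean algorithm on (54, 49); each row r = 54*s + 49*t:
r=54, s=1, t=0
r=49, s=0, t=1
q=1: r=5, s=1, t=-1   [54*(1) + 49*(-1) = 5]
q=9: r=4, s=-9, t=10   [54*(-9) + 49*(10) = 4]
q=1: r=1, s=10, t=-11   [54*(10) + 49*(-11) = 1]
q=4: r=0, s=-49, t=54   [54*(-49) + 49*(54) = 0]
GCD = 1 with t = -11, so 49*(-11) ≡ 1 (mod 54)
Inverse = -11 mod 54 = 43
Check: 49 * 43 = 2107 ≡ 1 (mod 54)

49^(-1) ≡ 43 (mod 54)


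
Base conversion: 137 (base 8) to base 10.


137 (base 8) = 95 (decimal)
95 (decimal) = 95 (base 10)


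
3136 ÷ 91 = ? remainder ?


3136 = 91 * 34 + 42
Check: 3094 + 42 = 3136

q = 34, r = 42


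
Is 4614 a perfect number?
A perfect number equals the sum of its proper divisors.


Proper divisors of 4614: 1, 2, 3, 6, 769, 1538, 2307
Sum = 1 + 2 + 3 + 6 + 769 + 1538 + 2307 = 4626

No, 4614 is not perfect (4626 ≠ 4614)


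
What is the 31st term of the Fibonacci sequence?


Sequence: 1, 1, 2, 3, 5, 8, 13, 21, 34, 55, 89, 144, 233, 377, 610, 987, 1597, 2584, 4181, 6765, 10946, 17711, 28657, 46368, 75025, 121393, 196418, 317811, 514229, 832040, 1346269
F(31) = 1346269


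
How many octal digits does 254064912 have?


254064912 in base 8 = 1711134420
Number of digits = 10

10 digits (base 8)


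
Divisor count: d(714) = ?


714 = 2^1 × 3^1 × 7^1 × 17^1
d(714) = (1+1) × (1+1) × (1+1) × (1+1) = 16

16 divisors


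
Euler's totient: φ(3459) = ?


3459 = 3 × 1153
Prime factors: 3, 1153
φ(3459) = 3459 × (1-1/3) × (1-1/1153)
= 3459 × 2/3 × 1152/1153 = 2304

φ(3459) = 2304


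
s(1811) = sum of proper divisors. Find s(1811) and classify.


Proper divisors: 1
Sum = 1 = 1
1 < 1811 → deficient

s(1811) = 1 (deficient)


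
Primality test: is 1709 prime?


Check divisors up to sqrt(1709) = 41.3401
No divisors found.
1709 is prime.

Yes, 1709 is prime


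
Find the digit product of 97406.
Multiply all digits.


9 × 7 × 4 × 0 × 6 = 0


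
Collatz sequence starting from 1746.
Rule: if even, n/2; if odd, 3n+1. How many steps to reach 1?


1746 → 873 → 2620 → 1310 → 655 → 1966 → 983 → 2950 → 1475 → 4426 → 2213 → 6640 → 3320 → 1660 → 830 → 415 → 1246 → 623 → 1870 → 935 → 2806 → 1403 → 4210 → 2105 → 6316 → 3158 → 1579 → 4738 → 2369 → 7108 → 3554 → 1777 → 5332 → 2666 → 1333 → 4000 → 2000 → 1000 → 500 → 250 → 125 → 376 → 188 → 94 → 47 → 142 → 71 → 214 → 107 → 322 → 161 → 484 → 242 → 121 → 364 → 182 → 91 → 274 → 137 → 412 → 206 → 103 → 310 → 155 → 466 → 233 → 700 → 350 → 175 → 526 → 263 → 790 → 395 → 1186 → 593 → 1780 → 890 → 445 → 1336 → 668 → 334 → 167 → 502 → 251 → 754 → 377 → 1132 → 566 → 283 → 850 → 425 → 1276 → 638 → 319 → 958 → 479 → 1438 → 719 → 2158 → 1079 → 3238 → 1619 → 4858 → 2429 → 7288 → 3644 → 1822 → 911 → 2734 → 1367 → 4102 → 2051 → 6154 → 3077 → 9232 → 4616 → 2308 → 1154 → 577 → 1732 → 866 → 433 → 1300 → 650 → 325 → 976 → 488 → 244 → 122 → 61 → 184 → 92 → 46 → 23 → 70 → 35 → 106 → 53 → 160 → 80 → 40 → 20 → 10 → 5 → 16 → 8 → 4 → 2 → 1
Total steps = 148

148 steps


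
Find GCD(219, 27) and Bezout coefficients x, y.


Tabular extended Euclidean (each row: r = 219*s + 27*t):
r=219, s=1, t=0
r=27, s=0, t=1
q=8: r=3, s=1, t=-8   [219*(1) + 27*(-8) = 3]
q=9: r=0, s=-9, t=73   [219*(-9) + 27*(73) = 0]
GCD = 3; from the row with r=3: x=1, y=-8
Check: 219*(1) + 27*(-8) = 219 - 216 = 3

GCD = 3, x = 1, y = -8


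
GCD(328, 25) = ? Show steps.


328 = 13 * 25 + 3
25 = 8 * 3 + 1
3 = 3 * 1 + 0
GCD = 1


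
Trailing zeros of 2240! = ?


floor(2240/5) = 448
floor(2240/25) = 89
floor(2240/125) = 17
floor(2240/625) = 3
Total = 557

557 trailing zeros


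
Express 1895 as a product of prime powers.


1895 / 5 = 379
379 / 379 = 1
1895 = 5 × 379


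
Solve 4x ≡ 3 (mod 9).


GCD(4, 9) = 1, unique solution
a^(-1) mod 9 = 7
x = 7 * 3 mod 9 = 3

x ≡ 3 (mod 9)


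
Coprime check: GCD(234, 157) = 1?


Euclidean algorithm:
234 = 1 * 157 + 77
157 = 2 * 77 + 3
77 = 25 * 3 + 2
3 = 1 * 2 + 1
2 = 2 * 1 + 0
GCD(234, 157) = 1

Yes, coprime (GCD = 1)


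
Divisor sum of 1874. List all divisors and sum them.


Divisors of 1874: 1, 2, 937, 1874
Sum = 1 + 2 + 937 + 1874 = 2814

σ(1874) = 2814


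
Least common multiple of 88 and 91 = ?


GCD(88, 91) = 1
LCM = 88*91/1 = 8008/1 = 8008

LCM = 8008


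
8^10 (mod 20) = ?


8^1 mod 20 = 8
8^2 mod 20 = 4
8^3 mod 20 = 12
8^4 mod 20 = 16
8^5 mod 20 = 8
8^6 mod 20 = 4
8^7 mod 20 = 12
8^8 mod 20 = 16
8^9 mod 20 = 8
8^10 mod 20 = 4


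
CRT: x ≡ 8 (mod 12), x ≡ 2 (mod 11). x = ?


M = 12*11 = 132
M1 = M/12 = 11, M2 = M/11 = 12
M1^(-1) mod 12 = 11, M2^(-1) mod 11 = 1
x = 8*11*11 + 2*12*1 = 992
992 mod 132 = 68
Check: 68 mod 12 = 8 ✓, 68 mod 11 = 2 ✓

x ≡ 68 (mod 132)


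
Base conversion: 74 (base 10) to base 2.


74 (base 10) = 74 (decimal)
74 (decimal) = 1001010 (base 2)


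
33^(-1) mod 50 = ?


Use the extended Euclidean algorithm on (50, 33); each row r = 50*s + 33*t:
r=50, s=1, t=0
r=33, s=0, t=1
q=1: r=17, s=1, t=-1   [50*(1) + 33*(-1) = 17]
q=1: r=16, s=-1, t=2   [50*(-1) + 33*(2) = 16]
q=1: r=1, s=2, t=-3   [50*(2) + 33*(-3) = 1]
q=16: r=0, s=-33, t=50   [50*(-33) + 33*(50) = 0]
GCD = 1 with t = -3, so 33*(-3) ≡ 1 (mod 50)
Inverse = -3 mod 50 = 47
Check: 33 * 47 = 1551 ≡ 1 (mod 50)

33^(-1) ≡ 47 (mod 50)


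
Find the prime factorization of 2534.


2534 / 2 = 1267
1267 / 7 = 181
181 / 181 = 1
2534 = 2 × 7 × 181


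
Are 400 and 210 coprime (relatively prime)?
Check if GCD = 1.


Euclidean algorithm:
400 = 1 * 210 + 190
210 = 1 * 190 + 20
190 = 9 * 20 + 10
20 = 2 * 10 + 0
GCD(400, 210) = 10

No, not coprime (GCD = 10)


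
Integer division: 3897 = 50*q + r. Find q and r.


3897 = 50 * 77 + 47
Check: 3850 + 47 = 3897

q = 77, r = 47


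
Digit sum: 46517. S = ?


4 + 6 + 5 + 1 + 7 = 23


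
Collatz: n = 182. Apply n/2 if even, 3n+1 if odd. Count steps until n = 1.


182 → 91 → 274 → 137 → 412 → 206 → 103 → 310 → 155 → 466 → 233 → 700 → 350 → 175 → 526 → 263 → 790 → 395 → 1186 → 593 → 1780 → 890 → 445 → 1336 → 668 → 334 → 167 → 502 → 251 → 754 → 377 → 1132 → 566 → 283 → 850 → 425 → 1276 → 638 → 319 → 958 → 479 → 1438 → 719 → 2158 → 1079 → 3238 → 1619 → 4858 → 2429 → 7288 → 3644 → 1822 → 911 → 2734 → 1367 → 4102 → 2051 → 6154 → 3077 → 9232 → 4616 → 2308 → 1154 → 577 → 1732 → 866 → 433 → 1300 → 650 → 325 → 976 → 488 → 244 → 122 → 61 → 184 → 92 → 46 → 23 → 70 → 35 → 106 → 53 → 160 → 80 → 40 → 20 → 10 → 5 → 16 → 8 → 4 → 2 → 1
Total steps = 93

93 steps


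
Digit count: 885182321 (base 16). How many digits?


885182321 in base 16 = 34C2CF71
Number of digits = 8

8 digits (base 16)


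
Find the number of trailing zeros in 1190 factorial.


floor(1190/5) = 238
floor(1190/25) = 47
floor(1190/125) = 9
floor(1190/625) = 1
Total = 295

295 trailing zeros


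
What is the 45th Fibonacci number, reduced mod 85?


F(k) mod 85 for k=1..45:
1, 1, 2, 3, 5, 8, 13, 21, 34, 55, 4, 59, 63, 37, 15, 52, 67, 34, 16, 50, 66, 31, 12, 43, 55, 13, 68, 81, 64, 60, 39, 14, 53, 67, 35, 17, 52, 69, 36, 20, 56, 76, 47, 38, 0
F(45) mod 85 = 0


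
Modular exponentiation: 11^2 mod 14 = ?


11^1 mod 14 = 11
11^2 mod 14 = 9


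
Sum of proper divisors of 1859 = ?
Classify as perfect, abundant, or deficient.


Proper divisors: 1, 11, 13, 143, 169
Sum = 1 + 11 + 13 + 143 + 169 = 337
337 < 1859 → deficient

s(1859) = 337 (deficient)


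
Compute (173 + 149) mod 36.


173 + 149 = 322
322 mod 36 = 34


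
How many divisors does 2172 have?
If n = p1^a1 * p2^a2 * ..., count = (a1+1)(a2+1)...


2172 = 2^2 × 3^1 × 181^1
d(2172) = (2+1) × (1+1) × (1+1) = 12

12 divisors


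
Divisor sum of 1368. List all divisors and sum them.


Divisors of 1368: 1, 2, 3, 4, 6, 8, 9, 12, 18, 19, 24, 36, 38, 57, 72, 76, 114, 152, 171, 228, 342, 456, 684, 1368
Sum = 1 + 2 + 3 + 4 + 6 + 8 + 9 + 12 + 18 + 19 + 24 + 36 + 38 + 57 + 72 + 76 + 114 + 152 + 171 + 228 + 342 + 456 + 684 + 1368 = 3900

σ(1368) = 3900


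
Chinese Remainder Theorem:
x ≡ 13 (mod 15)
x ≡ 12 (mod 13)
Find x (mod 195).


M = 15*13 = 195
M1 = M/15 = 13, M2 = M/13 = 15
M1^(-1) mod 15 = 7, M2^(-1) mod 13 = 7
x = 13*13*7 + 12*15*7 = 2443
2443 mod 195 = 103
Check: 103 mod 15 = 13 ✓, 103 mod 13 = 12 ✓

x ≡ 103 (mod 195)


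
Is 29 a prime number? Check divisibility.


Check divisors up to sqrt(29) = 5.3852
No divisors found.
29 is prime.

Yes, 29 is prime


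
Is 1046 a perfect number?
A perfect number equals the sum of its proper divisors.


Proper divisors of 1046: 1, 2, 523
Sum = 1 + 2 + 523 = 526

No, 1046 is not perfect (526 ≠ 1046)


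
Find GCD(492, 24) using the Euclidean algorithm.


492 = 20 * 24 + 12
24 = 2 * 12 + 0
GCD = 12


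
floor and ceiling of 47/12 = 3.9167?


47/12 = 3.9167
floor = 3
ceil = 4

floor = 3, ceil = 4


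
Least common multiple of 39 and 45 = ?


GCD(39, 45) = 3
LCM = 39*45/3 = 1755/3 = 585

LCM = 585


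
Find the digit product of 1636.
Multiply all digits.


1 × 6 × 3 × 6 = 108


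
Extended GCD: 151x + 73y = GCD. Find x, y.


Tabular extended Euclidean (each row: r = 151*s + 73*t):
r=151, s=1, t=0
r=73, s=0, t=1
q=2: r=5, s=1, t=-2   [151*(1) + 73*(-2) = 5]
q=14: r=3, s=-14, t=29   [151*(-14) + 73*(29) = 3]
q=1: r=2, s=15, t=-31   [151*(15) + 73*(-31) = 2]
q=1: r=1, s=-29, t=60   [151*(-29) + 73*(60) = 1]
q=2: r=0, s=73, t=-151   [151*(73) + 73*(-151) = 0]
GCD = 1; from the row with r=1: x=-29, y=60
Check: 151*(-29) + 73*(60) = -4379 + 4380 = 1

GCD = 1, x = -29, y = 60


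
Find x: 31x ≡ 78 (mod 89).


GCD(31, 89) = 1, unique solution
a^(-1) mod 89 = 23
x = 23 * 78 mod 89 = 14

x ≡ 14 (mod 89)


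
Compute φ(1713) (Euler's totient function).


1713 = 3 × 571
Prime factors: 3, 571
φ(1713) = 1713 × (1-1/3) × (1-1/571)
= 1713 × 2/3 × 570/571 = 1140

φ(1713) = 1140


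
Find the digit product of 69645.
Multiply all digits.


6 × 9 × 6 × 4 × 5 = 6480


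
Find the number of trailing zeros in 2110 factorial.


floor(2110/5) = 422
floor(2110/25) = 84
floor(2110/125) = 16
floor(2110/625) = 3
Total = 525

525 trailing zeros


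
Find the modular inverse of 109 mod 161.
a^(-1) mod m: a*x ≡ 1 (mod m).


Use the extended Euclidean algorithm on (161, 109); each row r = 161*s + 109*t:
r=161, s=1, t=0
r=109, s=0, t=1
q=1: r=52, s=1, t=-1   [161*(1) + 109*(-1) = 52]
q=2: r=5, s=-2, t=3   [161*(-2) + 109*(3) = 5]
q=10: r=2, s=21, t=-31   [161*(21) + 109*(-31) = 2]
q=2: r=1, s=-44, t=65   [161*(-44) + 109*(65) = 1]
q=2: r=0, s=109, t=-161   [161*(109) + 109*(-161) = 0]
GCD = 1 with t = 65, so 109*(65) ≡ 1 (mod 161)
Inverse = 65 mod 161 = 65
Check: 109 * 65 = 7085 ≡ 1 (mod 161)

109^(-1) ≡ 65 (mod 161)


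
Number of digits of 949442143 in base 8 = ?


949442143 in base 8 = 7045653137
Number of digits = 10

10 digits (base 8)


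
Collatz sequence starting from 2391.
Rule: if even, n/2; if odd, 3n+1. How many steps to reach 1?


2391 → 7174 → 3587 → 10762 → 5381 → 16144 → 8072 → 4036 → 2018 → 1009 → 3028 → 1514 → 757 → 2272 → 1136 → 568 → 284 → 142 → 71 → 214 → 107 → 322 → 161 → 484 → 242 → 121 → 364 → 182 → 91 → 274 → 137 → 412 → 206 → 103 → 310 → 155 → 466 → 233 → 700 → 350 → 175 → 526 → 263 → 790 → 395 → 1186 → 593 → 1780 → 890 → 445 → 1336 → 668 → 334 → 167 → 502 → 251 → 754 → 377 → 1132 → 566 → 283 → 850 → 425 → 1276 → 638 → 319 → 958 → 479 → 1438 → 719 → 2158 → 1079 → 3238 → 1619 → 4858 → 2429 → 7288 → 3644 → 1822 → 911 → 2734 → 1367 → 4102 → 2051 → 6154 → 3077 → 9232 → 4616 → 2308 → 1154 → 577 → 1732 → 866 → 433 → 1300 → 650 → 325 → 976 → 488 → 244 → 122 → 61 → 184 → 92 → 46 → 23 → 70 → 35 → 106 → 53 → 160 → 80 → 40 → 20 → 10 → 5 → 16 → 8 → 4 → 2 → 1
Total steps = 120

120 steps


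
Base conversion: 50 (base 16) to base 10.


50 (base 16) = 80 (decimal)
80 (decimal) = 80 (base 10)


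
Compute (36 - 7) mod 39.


36 - 7 = 29
29 mod 39 = 29


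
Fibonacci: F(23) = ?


Sequence: 1, 1, 2, 3, 5, 8, 13, 21, 34, 55, 89, 144, 233, 377, 610, 987, 1597, 2584, 4181, 6765, 10946, 17711, 28657
F(23) = 28657


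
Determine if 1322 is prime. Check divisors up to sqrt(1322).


1322 / 2 = 661 (exact division)
1322 is NOT prime.

No, 1322 is not prime


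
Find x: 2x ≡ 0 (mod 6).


GCD(2, 6) = 2 divides 0
Divide: 1x ≡ 0 (mod 3)
x ≡ 0 (mod 3)


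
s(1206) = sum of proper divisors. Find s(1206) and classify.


Proper divisors: 1, 2, 3, 6, 9, 18, 67, 134, 201, 402, 603
Sum = 1 + 2 + 3 + 6 + 9 + 18 + 67 + 134 + 201 + 402 + 603 = 1446
1446 > 1206 → abundant

s(1206) = 1446 (abundant)


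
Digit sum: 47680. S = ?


4 + 7 + 6 + 8 + 0 = 25


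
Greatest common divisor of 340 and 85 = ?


340 = 4 * 85 + 0
GCD = 85


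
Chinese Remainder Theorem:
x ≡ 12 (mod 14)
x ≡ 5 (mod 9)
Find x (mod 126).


M = 14*9 = 126
M1 = M/14 = 9, M2 = M/9 = 14
M1^(-1) mod 14 = 11, M2^(-1) mod 9 = 2
x = 12*9*11 + 5*14*2 = 1328
1328 mod 126 = 68
Check: 68 mod 14 = 12 ✓, 68 mod 9 = 5 ✓

x ≡ 68 (mod 126)


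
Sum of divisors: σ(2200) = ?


Divisors of 2200: 1, 2, 4, 5, 8, 10, 11, 20, 22, 25, 40, 44, 50, 55, 88, 100, 110, 200, 220, 275, 440, 550, 1100, 2200
Sum = 1 + 2 + 4 + 5 + 8 + 10 + 11 + 20 + 22 + 25 + 40 + 44 + 50 + 55 + 88 + 100 + 110 + 200 + 220 + 275 + 440 + 550 + 1100 + 2200 = 5580

σ(2200) = 5580


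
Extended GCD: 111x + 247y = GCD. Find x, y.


Tabular extended Euclidean (each row: r = 111*s + 247*t):
r=111, s=1, t=0
r=247, s=0, t=1
q=0: r=111, s=1, t=0   [111*(1) + 247*(0) = 111]
q=2: r=25, s=-2, t=1   [111*(-2) + 247*(1) = 25]
q=4: r=11, s=9, t=-4   [111*(9) + 247*(-4) = 11]
q=2: r=3, s=-20, t=9   [111*(-20) + 247*(9) = 3]
q=3: r=2, s=69, t=-31   [111*(69) + 247*(-31) = 2]
q=1: r=1, s=-89, t=40   [111*(-89) + 247*(40) = 1]
q=2: r=0, s=247, t=-111   [111*(247) + 247*(-111) = 0]
GCD = 1; from the row with r=1: x=-89, y=40
Check: 111*(-89) + 247*(40) = -9879 + 9880 = 1

GCD = 1, x = -89, y = 40


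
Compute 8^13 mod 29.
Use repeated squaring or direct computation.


8^1 mod 29 = 8
8^2 mod 29 = 6
8^3 mod 29 = 19
8^4 mod 29 = 7
8^5 mod 29 = 27
8^6 mod 29 = 13
8^7 mod 29 = 17
8^8 mod 29 = 20
8^9 mod 29 = 15
8^10 mod 29 = 4
8^11 mod 29 = 3
8^12 mod 29 = 24
8^13 mod 29 = 18


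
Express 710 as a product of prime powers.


710 / 2 = 355
355 / 5 = 71
71 / 71 = 1
710 = 2 × 5 × 71


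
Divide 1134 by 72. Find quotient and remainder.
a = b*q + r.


1134 = 72 * 15 + 54
Check: 1080 + 54 = 1134

q = 15, r = 54


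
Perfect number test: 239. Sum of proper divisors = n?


Proper divisors of 239: 1
Sum = 1 = 1

No, 239 is not perfect (1 ≠ 239)


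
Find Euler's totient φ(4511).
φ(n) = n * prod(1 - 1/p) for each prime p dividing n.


4511 = 13 × 347
Prime factors: 13, 347
φ(4511) = 4511 × (1-1/13) × (1-1/347)
= 4511 × 12/13 × 346/347 = 4152

φ(4511) = 4152


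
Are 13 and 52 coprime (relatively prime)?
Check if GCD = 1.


Euclidean algorithm:
52 = 4 * 13 + 0
GCD(13, 52) = 13

No, not coprime (GCD = 13)


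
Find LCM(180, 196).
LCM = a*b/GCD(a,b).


GCD(180, 196) = 4
LCM = 180*196/4 = 35280/4 = 8820

LCM = 8820


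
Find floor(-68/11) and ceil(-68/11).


-68/11 = -6.1818
floor = -7
ceil = -6

floor = -7, ceil = -6


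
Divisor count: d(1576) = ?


1576 = 2^3 × 197^1
d(1576) = (3+1) × (1+1) = 8

8 divisors


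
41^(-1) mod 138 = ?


Use the extended Euclidean algorithm on (138, 41); each row r = 138*s + 41*t:
r=138, s=1, t=0
r=41, s=0, t=1
q=3: r=15, s=1, t=-3   [138*(1) + 41*(-3) = 15]
q=2: r=11, s=-2, t=7   [138*(-2) + 41*(7) = 11]
q=1: r=4, s=3, t=-10   [138*(3) + 41*(-10) = 4]
q=2: r=3, s=-8, t=27   [138*(-8) + 41*(27) = 3]
q=1: r=1, s=11, t=-37   [138*(11) + 41*(-37) = 1]
q=3: r=0, s=-41, t=138   [138*(-41) + 41*(138) = 0]
GCD = 1 with t = -37, so 41*(-37) ≡ 1 (mod 138)
Inverse = -37 mod 138 = 101
Check: 41 * 101 = 4141 ≡ 1 (mod 138)

41^(-1) ≡ 101 (mod 138)


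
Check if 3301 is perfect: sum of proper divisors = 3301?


Proper divisors of 3301: 1
Sum = 1 = 1

No, 3301 is not perfect (1 ≠ 3301)


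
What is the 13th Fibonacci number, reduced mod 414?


F(k) mod 414 for k=1..13:
1, 1, 2, 3, 5, 8, 13, 21, 34, 55, 89, 144, 233
F(13) mod 414 = 233


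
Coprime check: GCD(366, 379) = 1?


Euclidean algorithm:
379 = 1 * 366 + 13
366 = 28 * 13 + 2
13 = 6 * 2 + 1
2 = 2 * 1 + 0
GCD(366, 379) = 1

Yes, coprime (GCD = 1)


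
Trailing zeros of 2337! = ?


floor(2337/5) = 467
floor(2337/25) = 93
floor(2337/125) = 18
floor(2337/625) = 3
Total = 581

581 trailing zeros


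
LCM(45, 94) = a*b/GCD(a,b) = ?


GCD(45, 94) = 1
LCM = 45*94/1 = 4230/1 = 4230

LCM = 4230


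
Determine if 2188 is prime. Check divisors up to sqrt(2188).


2188 / 2 = 1094 (exact division)
2188 is NOT prime.

No, 2188 is not prime


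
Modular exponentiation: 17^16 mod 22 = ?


17^1 mod 22 = 17
17^2 mod 22 = 3
17^3 mod 22 = 7
17^4 mod 22 = 9
17^5 mod 22 = 21
17^6 mod 22 = 5
17^7 mod 22 = 19
17^8 mod 22 = 15
17^9 mod 22 = 13
17^10 mod 22 = 1
17^11 mod 22 = 17
17^12 mod 22 = 3
17^13 mod 22 = 7
17^14 mod 22 = 9
17^15 mod 22 = 21
17^16 mod 22 = 5


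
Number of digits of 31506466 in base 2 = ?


31506466 in base 2 = 1111000001100000000100010
Number of digits = 25

25 digits (base 2)


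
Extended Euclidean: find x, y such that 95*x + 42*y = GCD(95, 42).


Tabular extended Euclidean (each row: r = 95*s + 42*t):
r=95, s=1, t=0
r=42, s=0, t=1
q=2: r=11, s=1, t=-2   [95*(1) + 42*(-2) = 11]
q=3: r=9, s=-3, t=7   [95*(-3) + 42*(7) = 9]
q=1: r=2, s=4, t=-9   [95*(4) + 42*(-9) = 2]
q=4: r=1, s=-19, t=43   [95*(-19) + 42*(43) = 1]
q=2: r=0, s=42, t=-95   [95*(42) + 42*(-95) = 0]
GCD = 1; from the row with r=1: x=-19, y=43
Check: 95*(-19) + 42*(43) = -1805 + 1806 = 1

GCD = 1, x = -19, y = 43


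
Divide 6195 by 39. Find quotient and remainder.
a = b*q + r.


6195 = 39 * 158 + 33
Check: 6162 + 33 = 6195

q = 158, r = 33


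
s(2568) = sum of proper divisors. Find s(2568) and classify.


Proper divisors: 1, 2, 3, 4, 6, 8, 12, 24, 107, 214, 321, 428, 642, 856, 1284
Sum = 1 + 2 + 3 + 4 + 6 + 8 + 12 + 24 + 107 + 214 + 321 + 428 + 642 + 856 + 1284 = 3912
3912 > 2568 → abundant

s(2568) = 3912 (abundant)


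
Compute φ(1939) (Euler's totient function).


1939 = 7 × 277
Prime factors: 7, 277
φ(1939) = 1939 × (1-1/7) × (1-1/277)
= 1939 × 6/7 × 276/277 = 1656

φ(1939) = 1656


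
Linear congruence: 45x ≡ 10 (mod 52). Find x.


GCD(45, 52) = 1, unique solution
a^(-1) mod 52 = 37
x = 37 * 10 mod 52 = 6

x ≡ 6 (mod 52)


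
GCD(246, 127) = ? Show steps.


246 = 1 * 127 + 119
127 = 1 * 119 + 8
119 = 14 * 8 + 7
8 = 1 * 7 + 1
7 = 7 * 1 + 0
GCD = 1


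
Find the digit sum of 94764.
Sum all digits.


9 + 4 + 7 + 6 + 4 = 30


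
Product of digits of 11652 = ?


1 × 1 × 6 × 5 × 2 = 60


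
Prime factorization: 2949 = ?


2949 / 3 = 983
983 / 983 = 1
2949 = 3 × 983


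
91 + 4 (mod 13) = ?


91 + 4 = 95
95 mod 13 = 4


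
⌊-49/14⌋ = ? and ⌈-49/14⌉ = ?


-49/14 = -3.5000
floor = -4
ceil = -3

floor = -4, ceil = -3


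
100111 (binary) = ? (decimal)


100111 (base 2) = 39 (decimal)
39 (decimal) = 39 (base 10)


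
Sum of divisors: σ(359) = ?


Divisors of 359: 1, 359
Sum = 1 + 359 = 360

σ(359) = 360


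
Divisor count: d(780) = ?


780 = 2^2 × 3^1 × 5^1 × 13^1
d(780) = (2+1) × (1+1) × (1+1) × (1+1) = 24

24 divisors


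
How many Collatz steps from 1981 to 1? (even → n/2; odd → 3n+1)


1981 → 5944 → 2972 → 1486 → 743 → 2230 → 1115 → 3346 → 1673 → 5020 → 2510 → 1255 → 3766 → 1883 → 5650 → 2825 → 8476 → 4238 → 2119 → 6358 → 3179 → 9538 → 4769 → 14308 → 7154 → 3577 → 10732 → 5366 → 2683 → 8050 → 4025 → 12076 → 6038 → 3019 → 9058 → 4529 → 13588 → 6794 → 3397 → 10192 → 5096 → 2548 → 1274 → 637 → 1912 → 956 → 478 → 239 → 718 → 359 → 1078 → 539 → 1618 → 809 → 2428 → 1214 → 607 → 1822 → 911 → 2734 → 1367 → 4102 → 2051 → 6154 → 3077 → 9232 → 4616 → 2308 → 1154 → 577 → 1732 → 866 → 433 → 1300 → 650 → 325 → 976 → 488 → 244 → 122 → 61 → 184 → 92 → 46 → 23 → 70 → 35 → 106 → 53 → 160 → 80 → 40 → 20 → 10 → 5 → 16 → 8 → 4 → 2 → 1
Total steps = 99

99 steps


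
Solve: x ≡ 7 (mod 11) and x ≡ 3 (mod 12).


M = 11*12 = 132
M1 = M/11 = 12, M2 = M/12 = 11
M1^(-1) mod 11 = 1, M2^(-1) mod 12 = 11
x = 7*12*1 + 3*11*11 = 447
447 mod 132 = 51
Check: 51 mod 11 = 7 ✓, 51 mod 12 = 3 ✓

x ≡ 51 (mod 132)


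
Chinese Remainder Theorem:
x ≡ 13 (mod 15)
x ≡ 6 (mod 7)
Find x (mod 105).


M = 15*7 = 105
M1 = M/15 = 7, M2 = M/7 = 15
M1^(-1) mod 15 = 13, M2^(-1) mod 7 = 1
x = 13*7*13 + 6*15*1 = 1273
1273 mod 105 = 13
Check: 13 mod 15 = 13 ✓, 13 mod 7 = 6 ✓

x ≡ 13 (mod 105)


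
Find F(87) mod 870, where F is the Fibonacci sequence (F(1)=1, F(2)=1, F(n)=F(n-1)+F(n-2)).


F(k) mod 870 for k=1..87:
1, 1, 2, 3, 5, 8, 13, 21, 34, 55, 89, 144, 233, 377, 610, 117, 727, 844, 701, 675, 506, 311, 817, 258, 205, 463, 668, 261, 59, 320, 379, 699, 208, 37, 245, 282, 527, 809, 466, 405, 1, 406, 407, 813, 350, 293, 643, 66, 709, 775, 614, 519, 263, 782, 175, 87, 262, 349, 611, 90, 701, 791, 622, 543, 295, 838, 263, 231, 494, 725, 349, 204, 553, 757, 440, 327, 767, 224, 121, 345, 466, 811, 407, 348, 755, 233, 118
F(87) mod 870 = 118


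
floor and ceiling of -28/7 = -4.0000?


-28/7 = -4.0000
floor = -4
ceil = -4

floor = -4, ceil = -4


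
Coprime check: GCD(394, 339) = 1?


Euclidean algorithm:
394 = 1 * 339 + 55
339 = 6 * 55 + 9
55 = 6 * 9 + 1
9 = 9 * 1 + 0
GCD(394, 339) = 1

Yes, coprime (GCD = 1)


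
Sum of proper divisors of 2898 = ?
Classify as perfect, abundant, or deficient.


Proper divisors: 1, 2, 3, 6, 7, 9, 14, 18, 21, 23, 42, 46, 63, 69, 126, 138, 161, 207, 322, 414, 483, 966, 1449
Sum = 1 + 2 + 3 + 6 + 7 + 9 + 14 + 18 + 21 + 23 + 42 + 46 + 63 + 69 + 126 + 138 + 161 + 207 + 322 + 414 + 483 + 966 + 1449 = 4590
4590 > 2898 → abundant

s(2898) = 4590 (abundant)


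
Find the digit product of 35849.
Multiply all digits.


3 × 5 × 8 × 4 × 9 = 4320


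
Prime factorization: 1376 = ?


1376 / 2 = 688
688 / 2 = 344
344 / 2 = 172
172 / 2 = 86
86 / 2 = 43
43 / 43 = 1
1376 = 2^5 × 43


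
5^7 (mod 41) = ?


5^1 mod 41 = 5
5^2 mod 41 = 25
5^3 mod 41 = 2
5^4 mod 41 = 10
5^5 mod 41 = 9
5^6 mod 41 = 4
5^7 mod 41 = 20


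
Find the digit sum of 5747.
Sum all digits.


5 + 7 + 4 + 7 = 23


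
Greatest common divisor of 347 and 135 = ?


347 = 2 * 135 + 77
135 = 1 * 77 + 58
77 = 1 * 58 + 19
58 = 3 * 19 + 1
19 = 19 * 1 + 0
GCD = 1


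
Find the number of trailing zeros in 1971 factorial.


floor(1971/5) = 394
floor(1971/25) = 78
floor(1971/125) = 15
floor(1971/625) = 3
Total = 490

490 trailing zeros


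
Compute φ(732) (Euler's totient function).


732 = 2^2 × 3 × 61
Prime factors: 2, 3, 61
φ(732) = 732 × (1-1/2) × (1-1/3) × (1-1/61)
= 732 × 1/2 × 2/3 × 60/61 = 240

φ(732) = 240


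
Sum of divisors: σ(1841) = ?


Divisors of 1841: 1, 7, 263, 1841
Sum = 1 + 7 + 263 + 1841 = 2112

σ(1841) = 2112


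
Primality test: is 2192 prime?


2192 / 2 = 1096 (exact division)
2192 is NOT prime.

No, 2192 is not prime


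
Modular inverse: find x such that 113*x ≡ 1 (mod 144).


Use the extended Euclidean algorithm on (144, 113); each row r = 144*s + 113*t:
r=144, s=1, t=0
r=113, s=0, t=1
q=1: r=31, s=1, t=-1   [144*(1) + 113*(-1) = 31]
q=3: r=20, s=-3, t=4   [144*(-3) + 113*(4) = 20]
q=1: r=11, s=4, t=-5   [144*(4) + 113*(-5) = 11]
q=1: r=9, s=-7, t=9   [144*(-7) + 113*(9) = 9]
q=1: r=2, s=11, t=-14   [144*(11) + 113*(-14) = 2]
q=4: r=1, s=-51, t=65   [144*(-51) + 113*(65) = 1]
q=2: r=0, s=113, t=-144   [144*(113) + 113*(-144) = 0]
GCD = 1 with t = 65, so 113*(65) ≡ 1 (mod 144)
Inverse = 65 mod 144 = 65
Check: 113 * 65 = 7345 ≡ 1 (mod 144)

113^(-1) ≡ 65 (mod 144)
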